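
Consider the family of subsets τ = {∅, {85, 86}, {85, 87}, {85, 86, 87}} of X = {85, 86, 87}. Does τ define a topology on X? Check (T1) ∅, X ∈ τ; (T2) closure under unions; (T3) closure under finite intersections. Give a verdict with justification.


τ is NOT a topology on X.

Axiom (T1): ∅ ∈ τ? Yes; X ∈ τ? Yes.
Axiom (T2/T3): check pairwise unions and intersections of members of τ.
Counterexample for (T3): {85, 86} ∩ {85, 87} = {85} ∉ τ. Therefore τ is NOT a topology.


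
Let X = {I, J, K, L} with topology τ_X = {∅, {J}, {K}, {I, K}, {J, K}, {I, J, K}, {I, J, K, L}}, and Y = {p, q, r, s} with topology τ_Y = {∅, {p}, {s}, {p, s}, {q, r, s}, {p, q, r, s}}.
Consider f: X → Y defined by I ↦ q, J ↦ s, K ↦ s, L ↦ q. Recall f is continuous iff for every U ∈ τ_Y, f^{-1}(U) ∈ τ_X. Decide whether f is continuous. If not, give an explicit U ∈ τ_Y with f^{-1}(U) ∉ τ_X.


f IS continuous.

Compute f^{-1}(U) for each U ∈ τ_Y:
  U = ∅: f^{-1}(U) = ∅ ∈ τ_X ✓.
  U = {p}: f^{-1}(U) = ∅ ∈ τ_X ✓.
  U = {s}: f^{-1}(U) = {J, K} ∈ τ_X ✓.
  U = {p, s}: f^{-1}(U) = {J, K} ∈ τ_X ✓.
  U = {q, r, s}: f^{-1}(U) = {I, J, K, L} ∈ τ_X ✓.
  U = {p, q, r, s}: f^{-1}(U) = {I, J, K, L} ∈ τ_X ✓.
Every preimage lies in τ_X, so f IS continuous.


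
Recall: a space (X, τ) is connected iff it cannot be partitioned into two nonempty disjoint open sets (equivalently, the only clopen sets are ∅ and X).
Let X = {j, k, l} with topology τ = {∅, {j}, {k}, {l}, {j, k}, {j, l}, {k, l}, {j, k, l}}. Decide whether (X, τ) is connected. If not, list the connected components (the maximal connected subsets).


(X, τ) is disconnected; components = [{j}, {k}, {l}].

Find clopen sets (U ∈ τ with X ∖ U ∈ τ):
  U = ∅, X ∖ U = {j, k, l} — both open, so U is clopen.
  U = {j}, X ∖ U = {k, l} — both open, so U is clopen.
  U = {k}, X ∖ U = {j, l} — both open, so U is clopen.
  U = {l}, X ∖ U = {j, k} — both open, so U is clopen.
  U = {j, k}, X ∖ U = {l} — both open, so U is clopen.
  U = {j, l}, X ∖ U = {k} — both open, so U is clopen.
  U = {k, l}, X ∖ U = {j} — both open, so U is clopen.
  U = {j, k, l}, X ∖ U = ∅ — both open, so U is clopen.
Nontrivial clopen(s) exist: e.g. {j, l}. So (X, τ) is disconnected.
Compute connected components by grouping points that agree on all clopens:
  component: {j}
  component: {k}
  component: {l}


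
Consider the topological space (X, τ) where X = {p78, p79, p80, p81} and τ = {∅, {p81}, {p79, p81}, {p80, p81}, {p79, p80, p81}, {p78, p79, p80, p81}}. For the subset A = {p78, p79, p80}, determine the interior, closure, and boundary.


int(A) = ∅, cl(A) = {p78, p79, p80}, ∂A = {p78, p79, p80}.

Closed sets in (X, τ) are complements of opens:
  closed(X, τ) = {∅, {p78}, {p78, p79}, {p78, p80}, {p78, p79, p80}, {p78, p79, p80, p81}}.
int(A) = ⋃ {U ∈ τ : U ⊆ A}. Opens contained in A: ∅.
Taking the union of these: int(A) = ∅.
cl(A) = ⋂ {C closed : A ⊆ C}. Closed sets containing A: {p78, p79, p80}, {p78, p79, p80, p81}.
Intersecting these: cl(A) = {p78, p79, p80}.
∂A = cl(A) ∖ int(A) = {p78, p79, p80} ∖ ∅ = {p78, p79, p80}.


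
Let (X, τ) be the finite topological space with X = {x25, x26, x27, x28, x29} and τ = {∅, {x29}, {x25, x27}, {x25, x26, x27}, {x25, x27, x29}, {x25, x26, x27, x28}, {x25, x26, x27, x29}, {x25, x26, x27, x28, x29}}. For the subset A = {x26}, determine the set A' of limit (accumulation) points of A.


A' = {x28}

For each x ∈ X, list the open sets U ∈ τ with x ∈ U, then check whether U ∩ (A ∖ {x}) ≠ ∅ for every such U.
  x = x25: open {x25, x27} ∋ x has {x25, x27} ∩ (A ∖ {x25}) = ∅, so x is NOT a limit point.
  x = x26: open {x25, x26, x27} ∋ x has {x25, x26, x27} ∩ (A ∖ {x26}) = ∅, so x is NOT a limit point.
  x = x27: open {x25, x27} ∋ x has {x25, x27} ∩ (A ∖ {x27}) = ∅, so x is NOT a limit point.
  x = x28: opens ∋ x are {x25, x26, x27, x28}, {x25, x26, x27, x28, x29}; each meets A ∖ {x28}, so x IS a limit point.
  x = x29: open {x29} ∋ x has {x29} ∩ (A ∖ {x29}) = ∅, so x is NOT a limit point.
Collecting: A' = {x28}.


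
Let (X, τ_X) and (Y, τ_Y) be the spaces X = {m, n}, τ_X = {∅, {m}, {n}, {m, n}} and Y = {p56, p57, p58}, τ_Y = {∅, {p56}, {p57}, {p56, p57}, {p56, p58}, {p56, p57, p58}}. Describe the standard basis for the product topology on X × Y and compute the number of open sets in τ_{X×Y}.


Basis B = {∅ × ∅, {m} × {p56}, {m} × {p57}, {n} × {p56}, {n} × {p57}, {m} × {p56, p57}, {m} × {p56, p58}, {m, n} × {p56}, {m, n} × {p57}, {n} × {p56, p57}, {n} × {p56, p58}, {m} × {p56, p57, p58}, {n} × {p56, p57, p58}, {m, n} × {p56, p57}, {m, n} × {p56, p58}, {m, n} × {p56, p57, p58}}; |τ_{X×Y}| = 36.

Enumerate products U × V with U ∈ τ_X, V ∈ τ_Y (deduplicated):
  ∅ × ∅ = {} (∅)
  {m} × {p56} = {(m,p56)}
  {m} × {p57} = {(m,p57)}
  {n} × {p56} = {(n,p56)}
  {n} × {p57} = {(n,p57)}
  {m} × {p56, p57} = {(m,p56), (m,p57)}
  {m} × {p56, p58} = {(m,p56), (m,p58)}
  {m, n} × {p56} = {(m,p56), (n,p56)}
  {m, n} × {p57} = {(m,p57), (n,p57)}
  {n} × {p56, p57} = {(n,p56), (n,p57)}
  {n} × {p56, p58} = {(n,p56), (n,p58)}
  {m} × {p56, p57, p58} = {(m,p56), (m,p57), (m,p58)}
  {n} × {p56, p57, p58} = {(n,p56), (n,p57), (n,p58)}
  {m, n} × {p56, p57} = {(m,p56), (m,p57), (n,p56), (n,p57)}
  {m, n} × {p56, p58} = {(m,p56), (m,p58), (n,p56), (n,p58)}
  {m, n} × {p56, p57, p58} = {(m,p56), (m,p57), (m,p58), (n,p56), (n,p57), (n,p58)}
These 16 distinct sets form the basis B.
Close under arbitrary unions to get τ_{X×Y}; counting gives |τ_{X×Y}| = 36.


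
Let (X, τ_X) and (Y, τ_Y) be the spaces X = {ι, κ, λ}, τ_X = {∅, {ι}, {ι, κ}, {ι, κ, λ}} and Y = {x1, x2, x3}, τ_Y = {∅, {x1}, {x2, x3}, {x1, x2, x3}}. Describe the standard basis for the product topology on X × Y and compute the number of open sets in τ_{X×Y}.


Basis B = {∅ × ∅, {ι} × {x1}, {ι, κ} × {x1}, {ι} × {x2, x3}, {ι} × {x1, x2, x3}, {ι, κ, λ} × {x1}, {ι, κ} × {x2, x3}, {ι, κ} × {x1, x2, x3}, {ι, κ, λ} × {x2, x3}, {ι, κ, λ} × {x1, x2, x3}}; |τ_{X×Y}| = 16.

Enumerate products U × V with U ∈ τ_X, V ∈ τ_Y (deduplicated):
  ∅ × ∅ = {} (∅)
  {ι} × {x1} = {(ι,x1)}
  {ι, κ} × {x1} = {(ι,x1), (κ,x1)}
  {ι} × {x2, x3} = {(ι,x2), (ι,x3)}
  {ι} × {x1, x2, x3} = {(ι,x1), (ι,x2), (ι,x3)}
  {ι, κ, λ} × {x1} = {(ι,x1), (κ,x1), (λ,x1)}
  {ι, κ} × {x2, x3} = {(ι,x2), (ι,x3), (κ,x2), (κ,x3)}
  {ι, κ} × {x1, x2, x3} = {(ι,x1), (ι,x2), (ι,x3), (κ,x1), (κ,x2), (κ,x3)}
  {ι, κ, λ} × {x2, x3} = {(ι,x2), (ι,x3), (κ,x2), (κ,x3), (λ,x2), (λ,x3)}
  {ι, κ, λ} × {x1, x2, x3} = {(ι,x1), (ι,x2), (ι,x3), (κ,x1), (κ,x2), (κ,x3), (λ,x1), (λ,x2), (λ,x3)}
These 10 distinct sets form the basis B.
Close under arbitrary unions to get τ_{X×Y}; counting gives |τ_{X×Y}| = 16.


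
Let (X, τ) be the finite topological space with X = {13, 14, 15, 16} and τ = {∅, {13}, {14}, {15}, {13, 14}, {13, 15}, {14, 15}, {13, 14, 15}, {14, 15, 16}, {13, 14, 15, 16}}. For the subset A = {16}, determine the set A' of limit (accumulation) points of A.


A' = ∅

For each x ∈ X, list the open sets U ∈ τ with x ∈ U, then check whether U ∩ (A ∖ {x}) ≠ ∅ for every such U.
  x = 13: open {13} ∋ x has {13} ∩ (A ∖ {13}) = ∅, so x is NOT a limit point.
  x = 14: open {14} ∋ x has {14} ∩ (A ∖ {14}) = ∅, so x is NOT a limit point.
  x = 15: open {15} ∋ x has {15} ∩ (A ∖ {15}) = ∅, so x is NOT a limit point.
  x = 16: open {14, 15, 16} ∋ x has {14, 15, 16} ∩ (A ∖ {16}) = ∅, so x is NOT a limit point.
Collecting: A' = ∅.


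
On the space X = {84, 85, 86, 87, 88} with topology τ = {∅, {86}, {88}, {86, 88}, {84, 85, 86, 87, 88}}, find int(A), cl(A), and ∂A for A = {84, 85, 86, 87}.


int(A) = {86}, cl(A) = {84, 85, 86, 87}, ∂A = {84, 85, 87}.

Closed sets in (X, τ) are complements of opens:
  closed(X, τ) = {∅, {84, 85, 87}, {84, 85, 86, 87}, {84, 85, 87, 88}, {84, 85, 86, 87, 88}}.
int(A) = ⋃ {U ∈ τ : U ⊆ A}. Opens contained in A: ∅, {86}.
Taking the union of these: int(A) = {86}.
cl(A) = ⋂ {C closed : A ⊆ C}. Closed sets containing A: {84, 85, 86, 87}, {84, 85, 86, 87, 88}.
Intersecting these: cl(A) = {84, 85, 86, 87}.
∂A = cl(A) ∖ int(A) = {84, 85, 86, 87} ∖ {86} = {84, 85, 87}.


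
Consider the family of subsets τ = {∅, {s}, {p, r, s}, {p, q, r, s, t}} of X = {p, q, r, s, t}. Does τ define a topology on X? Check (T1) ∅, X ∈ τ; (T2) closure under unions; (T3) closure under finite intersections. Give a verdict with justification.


τ IS a topology on X.

Axiom (T1): ∅ ∈ τ? Yes; X ∈ τ? Yes.
Axiom (T2/T3): check pairwise unions and intersections of members of τ.
All pairwise intersections and unions checked — each lies in τ. Therefore τ satisfies (T1), (T2), (T3): it IS a topology on X.


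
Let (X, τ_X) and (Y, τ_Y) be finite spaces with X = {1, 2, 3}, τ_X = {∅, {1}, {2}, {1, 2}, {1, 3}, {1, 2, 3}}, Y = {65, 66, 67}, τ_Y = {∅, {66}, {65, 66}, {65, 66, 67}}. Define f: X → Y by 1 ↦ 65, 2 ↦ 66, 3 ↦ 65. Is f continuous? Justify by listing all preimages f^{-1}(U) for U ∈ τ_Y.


f IS continuous.

Compute f^{-1}(U) for each U ∈ τ_Y:
  U = ∅: f^{-1}(U) = ∅ ∈ τ_X ✓.
  U = {66}: f^{-1}(U) = {2} ∈ τ_X ✓.
  U = {65, 66}: f^{-1}(U) = {1, 2, 3} ∈ τ_X ✓.
  U = {65, 66, 67}: f^{-1}(U) = {1, 2, 3} ∈ τ_X ✓.
Every preimage lies in τ_X, so f IS continuous.


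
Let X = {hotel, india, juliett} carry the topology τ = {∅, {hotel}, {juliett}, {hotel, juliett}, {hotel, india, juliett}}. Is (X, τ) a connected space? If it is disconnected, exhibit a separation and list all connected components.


(X, τ) is connected.

Find clopen sets (U ∈ τ with X ∖ U ∈ τ):
  U = ∅, X ∖ U = {hotel, india, juliett} — both open, so U is clopen.
  U = {hotel, india, juliett}, X ∖ U = ∅ — both open, so U is clopen.
Only trivial clopens (∅ and X) exist, so (X, τ) is connected.
Compute connected components by grouping points that agree on all clopens:
  component: {hotel, india, juliett}


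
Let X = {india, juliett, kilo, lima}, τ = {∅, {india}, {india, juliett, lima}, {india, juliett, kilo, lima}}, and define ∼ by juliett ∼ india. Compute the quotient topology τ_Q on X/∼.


X/∼ = {[india=juliett], [kilo], [lima]}; |τ_Q| = 3.

Equivalence classes: [india=juliett], [kilo], [lima].
Quotient map π: X → X/∼ sends india ↦ [india=juliett], juliett ↦ [india=juliett], kilo ↦ [kilo], lima ↦ [lima].
For each subset V ⊆ X/∼, compute π^{-1}(V) ⊆ X and check whether π^{-1}(V) ∈ τ. V is open in τ_Q iff π^{-1}(V) ∈ τ.
  V = {}: π^{-1}(V) = ∅ ∈ τ ✓.
  V = {[india=juliett]}: π^{-1}(V) = {india, juliett} ∉ τ ✗.
  V = {[kilo]}: π^{-1}(V) = {kilo} ∉ τ ✗.
  V = {[india=juliett], [kilo]}: π^{-1}(V) = {india, juliett, kilo} ∉ τ ✗.
  V = {[lima]}: π^{-1}(V) = {lima} ∉ τ ✗.
  V = {[india=juliett], [lima]}: π^{-1}(V) = {india, juliett, lima} ∈ τ ✓.
  V = {[kilo], [lima]}: π^{-1}(V) = {kilo, lima} ∉ τ ✗.
  V = {[india=juliett], [kilo], [lima]}: π^{-1}(V) = {india, juliett, kilo, lima} ∈ τ ✓.
Open sets in the quotient: τ_Q = {{}, {[india=juliett], [lima]}, {[india=juliett], [kilo], [lima]}} (3 elements).


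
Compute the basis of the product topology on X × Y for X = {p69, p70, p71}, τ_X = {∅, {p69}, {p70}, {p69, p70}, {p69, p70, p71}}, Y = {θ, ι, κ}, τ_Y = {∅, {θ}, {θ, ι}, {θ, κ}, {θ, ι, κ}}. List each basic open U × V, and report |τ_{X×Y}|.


Basis B = {∅ × ∅, {p69} × {θ}, {p70} × {θ}, {p69} × {θ, ι}, {p69} × {θ, κ}, {p69, p70} × {θ}, {p70} × {θ, ι}, {p70} × {θ, κ}, {p69} × {θ, ι, κ}, {p69, p70, p71} × {θ}, {p70} × {θ, ι, κ}, {p69, p70} × {θ, ι}, {p69, p70} × {θ, κ}, {p69, p70} × {θ, ι, κ}, {p69, p70, p71} × {θ, ι}, {p69, p70, p71} × {θ, κ}, {p69, p70, p71} × {θ, ι, κ}}; |τ_{X×Y}| = 50.

Enumerate products U × V with U ∈ τ_X, V ∈ τ_Y (deduplicated):
  ∅ × ∅ = {} (∅)
  {p69} × {θ} = {(p69,θ)}
  {p70} × {θ} = {(p70,θ)}
  {p69} × {θ, ι} = {(p69,θ), (p69,ι)}
  {p69} × {θ, κ} = {(p69,θ), (p69,κ)}
  {p69, p70} × {θ} = {(p69,θ), (p70,θ)}
  {p70} × {θ, ι} = {(p70,θ), (p70,ι)}
  {p70} × {θ, κ} = {(p70,θ), (p70,κ)}
  {p69} × {θ, ι, κ} = {(p69,θ), (p69,ι), (p69,κ)}
  {p69, p70, p71} × {θ} = {(p69,θ), (p70,θ), (p71,θ)}
  {p70} × {θ, ι, κ} = {(p70,θ), (p70,ι), (p70,κ)}
  {p69, p70} × {θ, ι} = {(p69,θ), (p69,ι), (p70,θ), (p70,ι)}
  {p69, p70} × {θ, κ} = {(p69,θ), (p69,κ), (p70,θ), (p70,κ)}
  {p69, p70} × {θ, ι, κ} = {(p69,θ), (p69,ι), (p69,κ), (p70,θ), (p70,ι), (p70,κ)}
  {p69, p70, p71} × {θ, ι} = {(p69,θ), (p69,ι), (p70,θ), (p70,ι), (p71,θ), (p71,ι)}
  {p69, p70, p71} × {θ, κ} = {(p69,θ), (p69,κ), (p70,θ), (p70,κ), (p71,θ), (p71,κ)}
  {p69, p70, p71} × {θ, ι, κ} = {(p69,θ), (p69,ι), (p69,κ), (p70,θ), (p70,ι), (p70,κ), (p71,θ), (p71,ι), (p71,κ)}
These 17 distinct sets form the basis B.
Close under arbitrary unions to get τ_{X×Y}; counting gives |τ_{X×Y}| = 50.


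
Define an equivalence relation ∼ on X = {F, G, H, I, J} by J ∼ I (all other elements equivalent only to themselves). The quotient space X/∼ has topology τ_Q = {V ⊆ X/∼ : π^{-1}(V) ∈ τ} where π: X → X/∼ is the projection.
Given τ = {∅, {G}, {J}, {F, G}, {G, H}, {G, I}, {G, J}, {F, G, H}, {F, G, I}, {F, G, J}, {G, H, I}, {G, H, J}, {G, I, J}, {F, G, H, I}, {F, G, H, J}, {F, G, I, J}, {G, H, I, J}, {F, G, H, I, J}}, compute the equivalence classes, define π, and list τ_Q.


X/∼ = {[F], [G], [H], [I=J]}; |τ_Q| = 9.

Equivalence classes: [F], [G], [H], [I=J].
Quotient map π: X → X/∼ sends F ↦ [F], G ↦ [G], H ↦ [H], I ↦ [I=J], J ↦ [I=J].
For each subset V ⊆ X/∼, compute π^{-1}(V) ⊆ X and check whether π^{-1}(V) ∈ τ. V is open in τ_Q iff π^{-1}(V) ∈ τ.
  V = {}: π^{-1}(V) = ∅ ∈ τ ✓.
  V = {[F]}: π^{-1}(V) = {F} ∉ τ ✗.
  V = {[G]}: π^{-1}(V) = {G} ∈ τ ✓.
  V = {[F], [G]}: π^{-1}(V) = {F, G} ∈ τ ✓.
  V = {[H]}: π^{-1}(V) = {H} ∉ τ ✗.
  V = {[F], [H]}: π^{-1}(V) = {F, H} ∉ τ ✗.
  V = {[G], [H]}: π^{-1}(V) = {G, H} ∈ τ ✓.
  V = {[F], [G], [H]}: π^{-1}(V) = {F, G, H} ∈ τ ✓.
  V = {[I=J]}: π^{-1}(V) = {I, J} ∉ τ ✗.
  V = {[F], [I=J]}: π^{-1}(V) = {F, I, J} ∉ τ ✗.
  V = {[G], [I=J]}: π^{-1}(V) = {G, I, J} ∈ τ ✓.
  V = {[F], [G], [I=J]}: π^{-1}(V) = {F, G, I, J} ∈ τ ✓.
  V = {[H], [I=J]}: π^{-1}(V) = {H, I, J} ∉ τ ✗.
  V = {[F], [H], [I=J]}: π^{-1}(V) = {F, H, I, J} ∉ τ ✗.
  V = {[G], [H], [I=J]}: π^{-1}(V) = {G, H, I, J} ∈ τ ✓.
  V = {[F], [G], [H], [I=J]}: π^{-1}(V) = {F, G, H, I, J} ∈ τ ✓.
Open sets in the quotient: τ_Q = {{}, {[G]}, {[F], [G]}, {[G], [H]}, {[F], [G], [H]}, {[G], [I=J]}, {[F], [G], [I=J]}, {[G], [H], [I=J]}, {[F], [G], [H], [I=J]}} (9 elements).


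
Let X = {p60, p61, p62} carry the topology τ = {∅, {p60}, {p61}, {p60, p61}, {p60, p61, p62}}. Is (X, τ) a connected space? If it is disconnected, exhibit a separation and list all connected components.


(X, τ) is connected.

Find clopen sets (U ∈ τ with X ∖ U ∈ τ):
  U = ∅, X ∖ U = {p60, p61, p62} — both open, so U is clopen.
  U = {p60, p61, p62}, X ∖ U = ∅ — both open, so U is clopen.
Only trivial clopens (∅ and X) exist, so (X, τ) is connected.
Compute connected components by grouping points that agree on all clopens:
  component: {p60, p61, p62}


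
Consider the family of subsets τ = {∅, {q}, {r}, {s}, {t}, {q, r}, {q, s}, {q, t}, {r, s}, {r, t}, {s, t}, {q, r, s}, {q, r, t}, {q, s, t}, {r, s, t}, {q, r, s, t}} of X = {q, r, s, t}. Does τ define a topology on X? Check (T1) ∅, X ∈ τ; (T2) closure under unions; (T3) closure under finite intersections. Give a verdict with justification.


τ IS a topology on X.

Axiom (T1): ∅ ∈ τ? Yes; X ∈ τ? Yes.
Axiom (T2/T3): check pairwise unions and intersections of members of τ.
All pairwise intersections and unions checked — each lies in τ. Therefore τ satisfies (T1), (T2), (T3): it IS a topology on X.


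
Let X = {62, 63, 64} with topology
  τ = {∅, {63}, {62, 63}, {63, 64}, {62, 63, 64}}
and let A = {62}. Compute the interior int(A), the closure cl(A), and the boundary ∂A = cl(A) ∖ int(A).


int(A) = ∅, cl(A) = {62}, ∂A = {62}.

Closed sets in (X, τ) are complements of opens:
  closed(X, τ) = {∅, {62}, {64}, {62, 64}, {62, 63, 64}}.
int(A) = ⋃ {U ∈ τ : U ⊆ A}. Opens contained in A: ∅.
Taking the union of these: int(A) = ∅.
cl(A) = ⋂ {C closed : A ⊆ C}. Closed sets containing A: {62}, {62, 64}, {62, 63, 64}.
Intersecting these: cl(A) = {62}.
∂A = cl(A) ∖ int(A) = {62} ∖ ∅ = {62}.


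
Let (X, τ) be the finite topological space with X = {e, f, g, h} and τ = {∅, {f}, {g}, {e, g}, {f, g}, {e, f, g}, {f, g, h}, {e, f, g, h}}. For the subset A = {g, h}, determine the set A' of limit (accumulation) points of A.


A' = {e, h}

For each x ∈ X, list the open sets U ∈ τ with x ∈ U, then check whether U ∩ (A ∖ {x}) ≠ ∅ for every such U.
  x = e: opens ∋ x are {e, g}, {e, f, g}, {e, f, g, h}; each meets A ∖ {e}, so x IS a limit point.
  x = f: open {f} ∋ x has {f} ∩ (A ∖ {f}) = ∅, so x is NOT a limit point.
  x = g: open {g} ∋ x has {g} ∩ (A ∖ {g}) = ∅, so x is NOT a limit point.
  x = h: opens ∋ x are {f, g, h}, {e, f, g, h}; each meets A ∖ {h}, so x IS a limit point.
Collecting: A' = {e, h}.


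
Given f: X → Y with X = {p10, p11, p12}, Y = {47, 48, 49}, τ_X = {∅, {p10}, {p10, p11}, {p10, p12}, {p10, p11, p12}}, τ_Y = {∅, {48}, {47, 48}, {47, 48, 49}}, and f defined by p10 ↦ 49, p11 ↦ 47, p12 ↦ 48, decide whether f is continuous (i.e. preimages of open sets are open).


f is NOT continuous.

Compute f^{-1}(U) for each U ∈ τ_Y:
  U = ∅: f^{-1}(U) = ∅ ∈ τ_X ✓.
  U = {48}: f^{-1}(U) = {p12} ∉ τ_X ✗.
  U = {47, 48}: f^{-1}(U) = {p11, p12} ∉ τ_X ✗.
  U = {47, 48, 49}: f^{-1}(U) = {p10, p11, p12} ∈ τ_X ✓.
Found U = {48} with f^{-1}(U) = {p12} not in τ_X. Therefore f is NOT continuous.


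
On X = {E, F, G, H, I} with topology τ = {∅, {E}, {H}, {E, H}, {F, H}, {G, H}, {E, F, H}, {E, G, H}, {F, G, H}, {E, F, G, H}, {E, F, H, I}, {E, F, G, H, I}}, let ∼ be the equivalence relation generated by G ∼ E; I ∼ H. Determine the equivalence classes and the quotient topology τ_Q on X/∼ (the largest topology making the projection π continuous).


X/∼ = {[E=G], [F], [H=I]}; |τ_Q| = 2.

Equivalence classes: [E=G], [F], [H=I].
Quotient map π: X → X/∼ sends E ↦ [E=G], F ↦ [F], G ↦ [E=G], H ↦ [H=I], I ↦ [H=I].
For each subset V ⊆ X/∼, compute π^{-1}(V) ⊆ X and check whether π^{-1}(V) ∈ τ. V is open in τ_Q iff π^{-1}(V) ∈ τ.
  V = {}: π^{-1}(V) = ∅ ∈ τ ✓.
  V = {[E=G]}: π^{-1}(V) = {E, G} ∉ τ ✗.
  V = {[F]}: π^{-1}(V) = {F} ∉ τ ✗.
  V = {[E=G], [F]}: π^{-1}(V) = {E, F, G} ∉ τ ✗.
  V = {[H=I]}: π^{-1}(V) = {H, I} ∉ τ ✗.
  V = {[E=G], [H=I]}: π^{-1}(V) = {E, G, H, I} ∉ τ ✗.
  V = {[F], [H=I]}: π^{-1}(V) = {F, H, I} ∉ τ ✗.
  V = {[E=G], [F], [H=I]}: π^{-1}(V) = {E, F, G, H, I} ∈ τ ✓.
Open sets in the quotient: τ_Q = {{}, {[E=G], [F], [H=I]}} (2 elements).


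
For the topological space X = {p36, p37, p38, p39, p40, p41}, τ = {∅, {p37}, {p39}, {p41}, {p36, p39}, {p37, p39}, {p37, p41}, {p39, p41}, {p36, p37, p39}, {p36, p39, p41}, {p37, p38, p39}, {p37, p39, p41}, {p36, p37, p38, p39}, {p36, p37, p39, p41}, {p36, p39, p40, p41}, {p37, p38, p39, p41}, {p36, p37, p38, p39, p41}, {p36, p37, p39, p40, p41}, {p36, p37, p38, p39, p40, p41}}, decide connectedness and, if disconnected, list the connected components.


(X, τ) is connected.

Find clopen sets (U ∈ τ with X ∖ U ∈ τ):
  U = ∅, X ∖ U = {p36, p37, p38, p39, p40, p41} — both open, so U is clopen.
  U = {p36, p37, p38, p39, p40, p41}, X ∖ U = ∅ — both open, so U is clopen.
Only trivial clopens (∅ and X) exist, so (X, τ) is connected.
Compute connected components by grouping points that agree on all clopens:
  component: {p36, p37, p38, p39, p40, p41}


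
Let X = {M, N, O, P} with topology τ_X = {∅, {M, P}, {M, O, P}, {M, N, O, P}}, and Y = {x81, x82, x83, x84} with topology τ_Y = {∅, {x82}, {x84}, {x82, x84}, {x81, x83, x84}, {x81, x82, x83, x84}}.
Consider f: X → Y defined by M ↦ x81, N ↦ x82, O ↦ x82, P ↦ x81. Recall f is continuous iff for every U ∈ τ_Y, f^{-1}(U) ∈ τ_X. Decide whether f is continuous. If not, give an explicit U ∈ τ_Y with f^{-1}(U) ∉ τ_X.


f is NOT continuous.

Compute f^{-1}(U) for each U ∈ τ_Y:
  U = ∅: f^{-1}(U) = ∅ ∈ τ_X ✓.
  U = {x82}: f^{-1}(U) = {N, O} ∉ τ_X ✗.
  U = {x84}: f^{-1}(U) = ∅ ∈ τ_X ✓.
  U = {x82, x84}: f^{-1}(U) = {N, O} ∉ τ_X ✗.
  U = {x81, x83, x84}: f^{-1}(U) = {M, P} ∈ τ_X ✓.
  U = {x81, x82, x83, x84}: f^{-1}(U) = {M, N, O, P} ∈ τ_X ✓.
Found U = {x82} with f^{-1}(U) = {N, O} not in τ_X. Therefore f is NOT continuous.


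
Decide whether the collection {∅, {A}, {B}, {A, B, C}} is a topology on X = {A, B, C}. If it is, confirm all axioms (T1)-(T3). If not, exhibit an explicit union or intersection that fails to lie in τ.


τ is NOT a topology on X.

Axiom (T1): ∅ ∈ τ? Yes; X ∈ τ? Yes.
Axiom (T2/T3): check pairwise unions and intersections of members of τ.
Counterexample for (T2): {A} ∪ {B} = {A, B} ∉ τ. Therefore τ is NOT a topology.


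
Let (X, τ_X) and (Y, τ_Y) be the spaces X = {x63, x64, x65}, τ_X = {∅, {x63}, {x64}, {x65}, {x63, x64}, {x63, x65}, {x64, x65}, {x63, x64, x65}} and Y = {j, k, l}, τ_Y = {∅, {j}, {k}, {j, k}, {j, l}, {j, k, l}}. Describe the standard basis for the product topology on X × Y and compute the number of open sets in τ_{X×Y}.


Basis B = {∅ × ∅, {x63} × {j}, {x63} × {k}, {x64} × {j}, {x64} × {k}, {x65} × {j}, {x65} × {k}, {x63} × {j, k}, {x63} × {j, l}, {x63, x64} × {j}, {x63, x65} × {j}, {x63, x64} × {k}, {x63, x65} × {k}, {x64} × {j, k}, {x64} × {j, l}, {x64, x65} × {j}, {x64, x65} × {k}, {x65} × {j, k}, {x65} × {j, l}, {x63} × {j, k, l}, {x63, x64, x65} × {j}, {x63, x64, x65} × {k}, {x64} × {j, k, l}, {x65} × {j, k, l}, {x63, x64} × {j, k}, {x63, x65} × {j, k}, {x63, x64} × {j, l}, {x63, x65} × {j, l}, {x64, x65} × {j, k}, {x64, x65} × {j, l}, {x63, x64} × {j, k, l}, {x63, x65} × {j, k, l}, {x63, x64, x65} × {j, k}, {x63, x64, x65} × {j, l}, {x64, x65} × {j, k, l}, {x63, x64, x65} × {j, k, l}}; |τ_{X×Y}| = 216.

Enumerate products U × V with U ∈ τ_X, V ∈ τ_Y (deduplicated):
  ∅ × ∅ = {} (∅)
  {x63} × {j} = {(x63,j)}
  {x63} × {k} = {(x63,k)}
  {x64} × {j} = {(x64,j)}
  {x64} × {k} = {(x64,k)}
  {x65} × {j} = {(x65,j)}
  {x65} × {k} = {(x65,k)}
  {x63} × {j, k} = {(x63,j), (x63,k)}
  {x63} × {j, l} = {(x63,j), (x63,l)}
  {x63, x64} × {j} = {(x63,j), (x64,j)}
  {x63, x65} × {j} = {(x63,j), (x65,j)}
  {x63, x64} × {k} = {(x63,k), (x64,k)}
  {x63, x65} × {k} = {(x63,k), (x65,k)}
  {x64} × {j, k} = {(x64,j), (x64,k)}
  {x64} × {j, l} = {(x64,j), (x64,l)}
  {x64, x65} × {j} = {(x64,j), (x65,j)}
  {x64, x65} × {k} = {(x64,k), (x65,k)}
  {x65} × {j, k} = {(x65,j), (x65,k)}
  {x65} × {j, l} = {(x65,j), (x65,l)}
  {x63} × {j, k, l} = {(x63,j), (x63,k), (x63,l)}
  {x63, x64, x65} × {j} = {(x63,j), (x64,j), (x65,j)}
  {x63, x64, x65} × {k} = {(x63,k), (x64,k), (x65,k)}
  {x64} × {j, k, l} = {(x64,j), (x64,k), (x64,l)}
  {x65} × {j, k, l} = {(x65,j), (x65,k), (x65,l)}
  {x63, x64} × {j, k} = {(x63,j), (x63,k), (x64,j), (x64,k)}
  {x63, x65} × {j, k} = {(x63,j), (x63,k), (x65,j), (x65,k)}
  {x63, x64} × {j, l} = {(x63,j), (x63,l), (x64,j), (x64,l)}
  {x63, x65} × {j, l} = {(x63,j), (x63,l), (x65,j), (x65,l)}
  {x64, x65} × {j, k} = {(x64,j), (x64,k), (x65,j), (x65,k)}
  {x64, x65} × {j, l} = {(x64,j), (x64,l), (x65,j), (x65,l)}
  {x63, x64} × {j, k, l} = {(x63,j), (x63,k), (x63,l), (x64,j), (x64,k), (x64,l)}
  {x63, x65} × {j, k, l} = {(x63,j), (x63,k), (x63,l), (x65,j), (x65,k), (x65,l)}
  {x63, x64, x65} × {j, k} = {(x63,j), (x63,k), (x64,j), (x64,k), (x65,j), (x65,k)}
  {x63, x64, x65} × {j, l} = {(x63,j), (x63,l), (x64,j), (x64,l), (x65,j), (x65,l)}
  {x64, x65} × {j, k, l} = {(x64,j), (x64,k), (x64,l), (x65,j), (x65,k), (x65,l)}
  {x63, x64, x65} × {j, k, l} = {(x63,j), (x63,k), (x63,l), (x64,j), (x64,k), (x64,l), (x65,j), (x65,k), (x65,l)}
These 36 distinct sets form the basis B.
Close under arbitrary unions to get τ_{X×Y}; counting gives |τ_{X×Y}| = 216.


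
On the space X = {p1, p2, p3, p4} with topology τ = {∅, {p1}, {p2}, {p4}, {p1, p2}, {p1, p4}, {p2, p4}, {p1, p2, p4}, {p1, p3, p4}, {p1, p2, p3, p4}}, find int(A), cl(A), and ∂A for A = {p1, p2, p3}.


int(A) = {p1, p2}, cl(A) = {p1, p2, p3}, ∂A = {p3}.

Closed sets in (X, τ) are complements of opens:
  closed(X, τ) = {∅, {p2}, {p3}, {p1, p3}, {p2, p3}, {p3, p4}, {p1, p2, p3}, {p1, p3, p4}, {p2, p3, p4}, {p1, p2, p3, p4}}.
int(A) = ⋃ {U ∈ τ : U ⊆ A}. Opens contained in A: ∅, {p1}, {p2}, {p1, p2}.
Taking the union of these: int(A) = {p1, p2}.
cl(A) = ⋂ {C closed : A ⊆ C}. Closed sets containing A: {p1, p2, p3}, {p1, p2, p3, p4}.
Intersecting these: cl(A) = {p1, p2, p3}.
∂A = cl(A) ∖ int(A) = {p1, p2, p3} ∖ {p1, p2} = {p3}.


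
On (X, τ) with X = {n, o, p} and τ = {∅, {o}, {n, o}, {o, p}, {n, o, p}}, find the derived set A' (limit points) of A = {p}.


A' = ∅

For each x ∈ X, list the open sets U ∈ τ with x ∈ U, then check whether U ∩ (A ∖ {x}) ≠ ∅ for every such U.
  x = n: open {n, o} ∋ x has {n, o} ∩ (A ∖ {n}) = ∅, so x is NOT a limit point.
  x = o: open {o} ∋ x has {o} ∩ (A ∖ {o}) = ∅, so x is NOT a limit point.
  x = p: open {o, p} ∋ x has {o, p} ∩ (A ∖ {p}) = ∅, so x is NOT a limit point.
Collecting: A' = ∅.


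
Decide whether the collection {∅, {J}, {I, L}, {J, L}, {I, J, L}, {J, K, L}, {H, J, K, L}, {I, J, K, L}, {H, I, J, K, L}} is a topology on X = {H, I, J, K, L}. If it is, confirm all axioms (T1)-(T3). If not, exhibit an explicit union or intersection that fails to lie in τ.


τ is NOT a topology on X.

Axiom (T1): ∅ ∈ τ? Yes; X ∈ τ? Yes.
Axiom (T2/T3): check pairwise unions and intersections of members of τ.
Counterexample for (T3): {I, L} ∩ {J, L} = {L} ∉ τ. Therefore τ is NOT a topology.


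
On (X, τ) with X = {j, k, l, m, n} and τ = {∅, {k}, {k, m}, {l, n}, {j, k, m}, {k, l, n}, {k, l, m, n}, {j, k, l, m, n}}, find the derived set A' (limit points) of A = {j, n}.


A' = {l}

For each x ∈ X, list the open sets U ∈ τ with x ∈ U, then check whether U ∩ (A ∖ {x}) ≠ ∅ for every such U.
  x = j: open {j, k, m} ∋ x has {j, k, m} ∩ (A ∖ {j}) = ∅, so x is NOT a limit point.
  x = k: open {k} ∋ x has {k} ∩ (A ∖ {k}) = ∅, so x is NOT a limit point.
  x = l: opens ∋ x are {l, n}, {k, l, n}, {k, l, m, n}, {j, k, l, m, n}; each meets A ∖ {l}, so x IS a limit point.
  x = m: open {k, m} ∋ x has {k, m} ∩ (A ∖ {m}) = ∅, so x is NOT a limit point.
  x = n: open {l, n} ∋ x has {l, n} ∩ (A ∖ {n}) = ∅, so x is NOT a limit point.
Collecting: A' = {l}.


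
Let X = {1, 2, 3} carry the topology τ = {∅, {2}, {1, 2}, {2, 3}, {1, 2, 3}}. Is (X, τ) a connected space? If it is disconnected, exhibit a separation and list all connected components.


(X, τ) is connected.

Find clopen sets (U ∈ τ with X ∖ U ∈ τ):
  U = ∅, X ∖ U = {1, 2, 3} — both open, so U is clopen.
  U = {1, 2, 3}, X ∖ U = ∅ — both open, so U is clopen.
Only trivial clopens (∅ and X) exist, so (X, τ) is connected.
Compute connected components by grouping points that agree on all clopens:
  component: {1, 2, 3}


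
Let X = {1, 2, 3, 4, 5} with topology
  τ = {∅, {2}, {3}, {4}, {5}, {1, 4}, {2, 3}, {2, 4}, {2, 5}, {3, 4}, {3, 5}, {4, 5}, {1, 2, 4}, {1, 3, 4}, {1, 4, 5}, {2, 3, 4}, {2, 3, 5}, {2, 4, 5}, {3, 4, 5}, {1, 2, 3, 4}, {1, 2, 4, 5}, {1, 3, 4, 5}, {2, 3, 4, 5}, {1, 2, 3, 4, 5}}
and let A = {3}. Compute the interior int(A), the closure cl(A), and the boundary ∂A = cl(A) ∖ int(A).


int(A) = {3}, cl(A) = {3}, ∂A = ∅.

Closed sets in (X, τ) are complements of opens:
  closed(X, τ) = {∅, {1}, {2}, {3}, {5}, {1, 2}, {1, 3}, {1, 4}, {1, 5}, {2, 3}, {2, 5}, {3, 5}, {1, 2, 3}, {1, 2, 4}, {1, 2, 5}, {1, 3, 4}, {1, 3, 5}, {1, 4, 5}, {2, 3, 5}, {1, 2, 3, 4}, {1, 2, 3, 5}, {1, 2, 4, 5}, {1, 3, 4, 5}, {1, 2, 3, 4, 5}}.
int(A) = ⋃ {U ∈ τ : U ⊆ A}. Opens contained in A: ∅, {3}.
Taking the union of these: int(A) = {3}.
cl(A) = ⋂ {C closed : A ⊆ C}. Closed sets containing A: {3}, {1, 3}, {2, 3}, {3, 5}, {1, 2, 3}, {1, 3, 4}, {1, 3, 5}, {2, 3, 5}, {1, 2, 3, 4}, {1, 2, 3, 5}, {1, 3, 4, 5}, {1, 2, 3, 4, 5}.
Intersecting these: cl(A) = {3}.
∂A = cl(A) ∖ int(A) = {3} ∖ {3} = ∅.


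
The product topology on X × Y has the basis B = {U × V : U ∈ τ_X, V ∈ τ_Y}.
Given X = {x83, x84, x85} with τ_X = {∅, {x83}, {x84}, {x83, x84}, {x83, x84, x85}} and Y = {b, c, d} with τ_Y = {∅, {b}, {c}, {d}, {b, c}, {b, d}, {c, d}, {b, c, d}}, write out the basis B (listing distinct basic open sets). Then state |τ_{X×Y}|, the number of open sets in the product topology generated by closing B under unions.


Basis B = {∅ × ∅, {x83} × {b}, {x83} × {c}, {x83} × {d}, {x84} × {b}, {x84} × {c}, {x84} × {d}, {x83} × {b, c}, {x83} × {b, d}, {x83, x84} × {b}, {x83} × {c, d}, {x83, x84} × {c}, {x83, x84} × {d}, {x84} × {b, c}, {x84} × {b, d}, {x84} × {c, d}, {x83} × {b, c, d}, {x83, x84, x85} × {b}, {x83, x84, x85} × {c}, {x83, x84, x85} × {d}, {x84} × {b, c, d}, {x83, x84} × {b, c}, {x83, x84} × {b, d}, {x83, x84} × {c, d}, {x83, x84} × {b, c, d}, {x83, x84, x85} × {b, c}, {x83, x84, x85} × {b, d}, {x83, x84, x85} × {c, d}, {x83, x84, x85} × {b, c, d}}; |τ_{X×Y}| = 125.

Enumerate products U × V with U ∈ τ_X, V ∈ τ_Y (deduplicated):
  ∅ × ∅ = {} (∅)
  {x83} × {b} = {(x83,b)}
  {x83} × {c} = {(x83,c)}
  {x83} × {d} = {(x83,d)}
  {x84} × {b} = {(x84,b)}
  {x84} × {c} = {(x84,c)}
  {x84} × {d} = {(x84,d)}
  {x83} × {b, c} = {(x83,b), (x83,c)}
  {x83} × {b, d} = {(x83,b), (x83,d)}
  {x83, x84} × {b} = {(x83,b), (x84,b)}
  {x83} × {c, d} = {(x83,c), (x83,d)}
  {x83, x84} × {c} = {(x83,c), (x84,c)}
  {x83, x84} × {d} = {(x83,d), (x84,d)}
  {x84} × {b, c} = {(x84,b), (x84,c)}
  {x84} × {b, d} = {(x84,b), (x84,d)}
  {x84} × {c, d} = {(x84,c), (x84,d)}
  {x83} × {b, c, d} = {(x83,b), (x83,c), (x83,d)}
  {x83, x84, x85} × {b} = {(x83,b), (x84,b), (x85,b)}
  {x83, x84, x85} × {c} = {(x83,c), (x84,c), (x85,c)}
  {x83, x84, x85} × {d} = {(x83,d), (x84,d), (x85,d)}
  {x84} × {b, c, d} = {(x84,b), (x84,c), (x84,d)}
  {x83, x84} × {b, c} = {(x83,b), (x83,c), (x84,b), (x84,c)}
  {x83, x84} × {b, d} = {(x83,b), (x83,d), (x84,b), (x84,d)}
  {x83, x84} × {c, d} = {(x83,c), (x83,d), (x84,c), (x84,d)}
  {x83, x84} × {b, c, d} = {(x83,b), (x83,c), (x83,d), (x84,b), (x84,c), (x84,d)}
  {x83, x84, x85} × {b, c} = {(x83,b), (x83,c), (x84,b), (x84,c), (x85,b), (x85,c)}
  {x83, x84, x85} × {b, d} = {(x83,b), (x83,d), (x84,b), (x84,d), (x85,b), (x85,d)}
  {x83, x84, x85} × {c, d} = {(x83,c), (x83,d), (x84,c), (x84,d), (x85,c), (x85,d)}
  {x83, x84, x85} × {b, c, d} = {(x83,b), (x83,c), (x83,d), (x84,b), (x84,c), (x84,d), (x85,b), (x85,c), (x85,d)}
These 29 distinct sets form the basis B.
Close under arbitrary unions to get τ_{X×Y}; counting gives |τ_{X×Y}| = 125.


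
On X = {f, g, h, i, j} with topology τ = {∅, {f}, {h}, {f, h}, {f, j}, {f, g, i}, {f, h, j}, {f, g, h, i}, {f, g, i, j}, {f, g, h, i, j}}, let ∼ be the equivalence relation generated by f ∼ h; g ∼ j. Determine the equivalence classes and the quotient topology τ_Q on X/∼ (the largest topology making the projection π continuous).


X/∼ = {[f=h], [g=j], [i]}; |τ_Q| = 3.

Equivalence classes: [f=h], [g=j], [i].
Quotient map π: X → X/∼ sends f ↦ [f=h], g ↦ [g=j], h ↦ [f=h], i ↦ [i], j ↦ [g=j].
For each subset V ⊆ X/∼, compute π^{-1}(V) ⊆ X and check whether π^{-1}(V) ∈ τ. V is open in τ_Q iff π^{-1}(V) ∈ τ.
  V = {}: π^{-1}(V) = ∅ ∈ τ ✓.
  V = {[f=h]}: π^{-1}(V) = {f, h} ∈ τ ✓.
  V = {[g=j]}: π^{-1}(V) = {g, j} ∉ τ ✗.
  V = {[f=h], [g=j]}: π^{-1}(V) = {f, g, h, j} ∉ τ ✗.
  V = {[i]}: π^{-1}(V) = {i} ∉ τ ✗.
  V = {[f=h], [i]}: π^{-1}(V) = {f, h, i} ∉ τ ✗.
  V = {[g=j], [i]}: π^{-1}(V) = {g, i, j} ∉ τ ✗.
  V = {[f=h], [g=j], [i]}: π^{-1}(V) = {f, g, h, i, j} ∈ τ ✓.
Open sets in the quotient: τ_Q = {{}, {[f=h]}, {[f=h], [g=j], [i]}} (3 elements).


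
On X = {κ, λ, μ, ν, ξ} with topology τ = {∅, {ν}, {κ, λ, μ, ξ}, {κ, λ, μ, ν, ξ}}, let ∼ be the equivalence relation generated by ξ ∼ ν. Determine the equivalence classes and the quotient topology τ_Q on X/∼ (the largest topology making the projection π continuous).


X/∼ = {[κ], [λ], [μ], [ν=ξ]}; |τ_Q| = 2.

Equivalence classes: [κ], [λ], [μ], [ν=ξ].
Quotient map π: X → X/∼ sends κ ↦ [κ], λ ↦ [λ], μ ↦ [μ], ν ↦ [ν=ξ], ξ ↦ [ν=ξ].
For each subset V ⊆ X/∼, compute π^{-1}(V) ⊆ X and check whether π^{-1}(V) ∈ τ. V is open in τ_Q iff π^{-1}(V) ∈ τ.
  V = {}: π^{-1}(V) = ∅ ∈ τ ✓.
  V = {[κ]}: π^{-1}(V) = {κ} ∉ τ ✗.
  V = {[λ]}: π^{-1}(V) = {λ} ∉ τ ✗.
  V = {[κ], [λ]}: π^{-1}(V) = {κ, λ} ∉ τ ✗.
  V = {[μ]}: π^{-1}(V) = {μ} ∉ τ ✗.
  V = {[κ], [μ]}: π^{-1}(V) = {κ, μ} ∉ τ ✗.
  V = {[λ], [μ]}: π^{-1}(V) = {λ, μ} ∉ τ ✗.
  V = {[κ], [λ], [μ]}: π^{-1}(V) = {κ, λ, μ} ∉ τ ✗.
  V = {[ν=ξ]}: π^{-1}(V) = {ν, ξ} ∉ τ ✗.
  V = {[κ], [ν=ξ]}: π^{-1}(V) = {κ, ν, ξ} ∉ τ ✗.
  V = {[λ], [ν=ξ]}: π^{-1}(V) = {λ, ν, ξ} ∉ τ ✗.
  V = {[κ], [λ], [ν=ξ]}: π^{-1}(V) = {κ, λ, ν, ξ} ∉ τ ✗.
  V = {[μ], [ν=ξ]}: π^{-1}(V) = {μ, ν, ξ} ∉ τ ✗.
  V = {[κ], [μ], [ν=ξ]}: π^{-1}(V) = {κ, μ, ν, ξ} ∉ τ ✗.
  V = {[λ], [μ], [ν=ξ]}: π^{-1}(V) = {λ, μ, ν, ξ} ∉ τ ✗.
  V = {[κ], [λ], [μ], [ν=ξ]}: π^{-1}(V) = {κ, λ, μ, ν, ξ} ∈ τ ✓.
Open sets in the quotient: τ_Q = {{}, {[κ], [λ], [μ], [ν=ξ]}} (2 elements).


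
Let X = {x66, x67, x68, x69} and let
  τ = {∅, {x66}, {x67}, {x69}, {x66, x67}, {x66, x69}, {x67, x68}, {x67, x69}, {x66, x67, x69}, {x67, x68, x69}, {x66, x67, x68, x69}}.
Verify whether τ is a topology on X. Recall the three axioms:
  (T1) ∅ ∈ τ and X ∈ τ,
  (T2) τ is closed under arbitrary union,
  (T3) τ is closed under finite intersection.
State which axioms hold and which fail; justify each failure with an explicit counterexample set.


τ is NOT a topology on X.

Axiom (T1): ∅ ∈ τ? Yes; X ∈ τ? Yes.
Axiom (T2/T3): check pairwise unions and intersections of members of τ.
Counterexample for (T2): {x66} ∪ {x67, x68} = {x66, x67, x68} ∉ τ. Therefore τ is NOT a topology.


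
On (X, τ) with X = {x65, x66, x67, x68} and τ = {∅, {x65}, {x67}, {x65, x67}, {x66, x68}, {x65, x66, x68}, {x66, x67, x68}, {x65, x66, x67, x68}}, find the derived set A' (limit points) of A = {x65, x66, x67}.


A' = {x68}

For each x ∈ X, list the open sets U ∈ τ with x ∈ U, then check whether U ∩ (A ∖ {x}) ≠ ∅ for every such U.
  x = x65: open {x65} ∋ x has {x65} ∩ (A ∖ {x65}) = ∅, so x is NOT a limit point.
  x = x66: open {x66, x68} ∋ x has {x66, x68} ∩ (A ∖ {x66}) = ∅, so x is NOT a limit point.
  x = x67: open {x67} ∋ x has {x67} ∩ (A ∖ {x67}) = ∅, so x is NOT a limit point.
  x = x68: opens ∋ x are {x66, x68}, {x65, x66, x68}, {x66, x67, x68}, {x65, x66, x67, x68}; each meets A ∖ {x68}, so x IS a limit point.
Collecting: A' = {x68}.


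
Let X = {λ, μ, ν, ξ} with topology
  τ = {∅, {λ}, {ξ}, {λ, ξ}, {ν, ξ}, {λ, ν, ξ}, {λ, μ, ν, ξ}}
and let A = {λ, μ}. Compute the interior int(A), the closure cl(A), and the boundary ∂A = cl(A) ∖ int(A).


int(A) = {λ}, cl(A) = {λ, μ}, ∂A = {μ}.

Closed sets in (X, τ) are complements of opens:
  closed(X, τ) = {∅, {μ}, {λ, μ}, {μ, ν}, {λ, μ, ν}, {μ, ν, ξ}, {λ, μ, ν, ξ}}.
int(A) = ⋃ {U ∈ τ : U ⊆ A}. Opens contained in A: ∅, {λ}.
Taking the union of these: int(A) = {λ}.
cl(A) = ⋂ {C closed : A ⊆ C}. Closed sets containing A: {λ, μ}, {λ, μ, ν}, {λ, μ, ν, ξ}.
Intersecting these: cl(A) = {λ, μ}.
∂A = cl(A) ∖ int(A) = {λ, μ} ∖ {λ} = {μ}.


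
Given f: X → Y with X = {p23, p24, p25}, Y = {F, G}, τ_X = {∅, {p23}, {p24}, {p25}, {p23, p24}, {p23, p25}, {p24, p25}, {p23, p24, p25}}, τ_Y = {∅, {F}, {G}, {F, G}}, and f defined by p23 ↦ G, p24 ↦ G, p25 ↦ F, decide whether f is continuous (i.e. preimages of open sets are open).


f IS continuous.

Compute f^{-1}(U) for each U ∈ τ_Y:
  U = ∅: f^{-1}(U) = ∅ ∈ τ_X ✓.
  U = {F}: f^{-1}(U) = {p25} ∈ τ_X ✓.
  U = {G}: f^{-1}(U) = {p23, p24} ∈ τ_X ✓.
  U = {F, G}: f^{-1}(U) = {p23, p24, p25} ∈ τ_X ✓.
Every preimage lies in τ_X, so f IS continuous.


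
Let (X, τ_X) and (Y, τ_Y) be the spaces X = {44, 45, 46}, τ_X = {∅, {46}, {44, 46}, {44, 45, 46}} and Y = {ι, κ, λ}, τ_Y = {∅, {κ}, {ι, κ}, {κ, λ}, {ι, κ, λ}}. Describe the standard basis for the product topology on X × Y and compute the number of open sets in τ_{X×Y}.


Basis B = {∅ × ∅, {46} × {κ}, {44, 46} × {κ}, {46} × {ι, κ}, {46} × {κ, λ}, {44, 45, 46} × {κ}, {46} × {ι, κ, λ}, {44, 46} × {ι, κ}, {44, 46} × {κ, λ}, {44, 46} × {ι, κ, λ}, {44, 45, 46} × {ι, κ}, {44, 45, 46} × {κ, λ}, {44, 45, 46} × {ι, κ, λ}}; |τ_{X×Y}| = 30.

Enumerate products U × V with U ∈ τ_X, V ∈ τ_Y (deduplicated):
  ∅ × ∅ = {} (∅)
  {46} × {κ} = {(46,κ)}
  {44, 46} × {κ} = {(44,κ), (46,κ)}
  {46} × {ι, κ} = {(46,ι), (46,κ)}
  {46} × {κ, λ} = {(46,κ), (46,λ)}
  {44, 45, 46} × {κ} = {(44,κ), (45,κ), (46,κ)}
  {46} × {ι, κ, λ} = {(46,ι), (46,κ), (46,λ)}
  {44, 46} × {ι, κ} = {(44,ι), (44,κ), (46,ι), (46,κ)}
  {44, 46} × {κ, λ} = {(44,κ), (44,λ), (46,κ), (46,λ)}
  {44, 46} × {ι, κ, λ} = {(44,ι), (44,κ), (44,λ), (46,ι), (46,κ), (46,λ)}
  {44, 45, 46} × {ι, κ} = {(44,ι), (44,κ), (45,ι), (45,κ), (46,ι), (46,κ)}
  {44, 45, 46} × {κ, λ} = {(44,κ), (44,λ), (45,κ), (45,λ), (46,κ), (46,λ)}
  {44, 45, 46} × {ι, κ, λ} = {(44,ι), (44,κ), (44,λ), (45,ι), (45,κ), (45,λ), (46,ι), (46,κ), (46,λ)}
These 13 distinct sets form the basis B.
Close under arbitrary unions to get τ_{X×Y}; counting gives |τ_{X×Y}| = 30.


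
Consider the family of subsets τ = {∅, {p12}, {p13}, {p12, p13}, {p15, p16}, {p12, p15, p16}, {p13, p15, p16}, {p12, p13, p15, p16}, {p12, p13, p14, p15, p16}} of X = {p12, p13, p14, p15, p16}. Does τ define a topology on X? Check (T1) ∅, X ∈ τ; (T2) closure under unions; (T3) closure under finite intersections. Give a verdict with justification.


τ IS a topology on X.

Axiom (T1): ∅ ∈ τ? Yes; X ∈ τ? Yes.
Axiom (T2/T3): check pairwise unions and intersections of members of τ.
All pairwise intersections and unions checked — each lies in τ. Therefore τ satisfies (T1), (T2), (T3): it IS a topology on X.


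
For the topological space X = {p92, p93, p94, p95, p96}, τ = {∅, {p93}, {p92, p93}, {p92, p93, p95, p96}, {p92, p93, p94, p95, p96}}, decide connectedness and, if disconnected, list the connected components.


(X, τ) is connected.

Find clopen sets (U ∈ τ with X ∖ U ∈ τ):
  U = ∅, X ∖ U = {p92, p93, p94, p95, p96} — both open, so U is clopen.
  U = {p92, p93, p94, p95, p96}, X ∖ U = ∅ — both open, so U is clopen.
Only trivial clopens (∅ and X) exist, so (X, τ) is connected.
Compute connected components by grouping points that agree on all clopens:
  component: {p92, p93, p94, p95, p96}
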